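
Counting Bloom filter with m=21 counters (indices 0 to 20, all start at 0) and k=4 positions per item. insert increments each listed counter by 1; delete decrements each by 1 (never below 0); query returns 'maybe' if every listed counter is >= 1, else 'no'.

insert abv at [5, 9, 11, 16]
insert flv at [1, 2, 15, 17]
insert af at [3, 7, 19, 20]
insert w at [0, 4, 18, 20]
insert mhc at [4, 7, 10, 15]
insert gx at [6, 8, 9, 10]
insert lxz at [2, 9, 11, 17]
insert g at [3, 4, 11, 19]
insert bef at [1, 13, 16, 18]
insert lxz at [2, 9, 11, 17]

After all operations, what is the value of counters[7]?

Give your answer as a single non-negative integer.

Step 1: insert abv at [5, 9, 11, 16] -> counters=[0,0,0,0,0,1,0,0,0,1,0,1,0,0,0,0,1,0,0,0,0]
Step 2: insert flv at [1, 2, 15, 17] -> counters=[0,1,1,0,0,1,0,0,0,1,0,1,0,0,0,1,1,1,0,0,0]
Step 3: insert af at [3, 7, 19, 20] -> counters=[0,1,1,1,0,1,0,1,0,1,0,1,0,0,0,1,1,1,0,1,1]
Step 4: insert w at [0, 4, 18, 20] -> counters=[1,1,1,1,1,1,0,1,0,1,0,1,0,0,0,1,1,1,1,1,2]
Step 5: insert mhc at [4, 7, 10, 15] -> counters=[1,1,1,1,2,1,0,2,0,1,1,1,0,0,0,2,1,1,1,1,2]
Step 6: insert gx at [6, 8, 9, 10] -> counters=[1,1,1,1,2,1,1,2,1,2,2,1,0,0,0,2,1,1,1,1,2]
Step 7: insert lxz at [2, 9, 11, 17] -> counters=[1,1,2,1,2,1,1,2,1,3,2,2,0,0,0,2,1,2,1,1,2]
Step 8: insert g at [3, 4, 11, 19] -> counters=[1,1,2,2,3,1,1,2,1,3,2,3,0,0,0,2,1,2,1,2,2]
Step 9: insert bef at [1, 13, 16, 18] -> counters=[1,2,2,2,3,1,1,2,1,3,2,3,0,1,0,2,2,2,2,2,2]
Step 10: insert lxz at [2, 9, 11, 17] -> counters=[1,2,3,2,3,1,1,2,1,4,2,4,0,1,0,2,2,3,2,2,2]
Final counters=[1,2,3,2,3,1,1,2,1,4,2,4,0,1,0,2,2,3,2,2,2] -> counters[7]=2

Answer: 2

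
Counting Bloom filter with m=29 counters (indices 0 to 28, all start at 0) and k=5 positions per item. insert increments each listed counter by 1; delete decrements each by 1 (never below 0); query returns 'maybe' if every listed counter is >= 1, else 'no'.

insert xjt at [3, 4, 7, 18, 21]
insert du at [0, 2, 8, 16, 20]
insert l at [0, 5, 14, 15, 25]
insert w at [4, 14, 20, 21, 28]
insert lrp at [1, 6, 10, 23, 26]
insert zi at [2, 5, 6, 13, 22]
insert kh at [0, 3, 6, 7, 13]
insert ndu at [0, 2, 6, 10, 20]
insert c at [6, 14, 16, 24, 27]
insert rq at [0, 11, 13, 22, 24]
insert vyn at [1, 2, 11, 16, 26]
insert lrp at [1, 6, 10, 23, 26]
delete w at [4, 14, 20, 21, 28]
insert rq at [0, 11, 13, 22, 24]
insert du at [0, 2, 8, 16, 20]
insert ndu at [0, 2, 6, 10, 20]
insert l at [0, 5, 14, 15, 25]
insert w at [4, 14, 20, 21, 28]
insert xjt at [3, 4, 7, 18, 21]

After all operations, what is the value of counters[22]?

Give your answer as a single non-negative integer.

Step 1: insert xjt at [3, 4, 7, 18, 21] -> counters=[0,0,0,1,1,0,0,1,0,0,0,0,0,0,0,0,0,0,1,0,0,1,0,0,0,0,0,0,0]
Step 2: insert du at [0, 2, 8, 16, 20] -> counters=[1,0,1,1,1,0,0,1,1,0,0,0,0,0,0,0,1,0,1,0,1,1,0,0,0,0,0,0,0]
Step 3: insert l at [0, 5, 14, 15, 25] -> counters=[2,0,1,1,1,1,0,1,1,0,0,0,0,0,1,1,1,0,1,0,1,1,0,0,0,1,0,0,0]
Step 4: insert w at [4, 14, 20, 21, 28] -> counters=[2,0,1,1,2,1,0,1,1,0,0,0,0,0,2,1,1,0,1,0,2,2,0,0,0,1,0,0,1]
Step 5: insert lrp at [1, 6, 10, 23, 26] -> counters=[2,1,1,1,2,1,1,1,1,0,1,0,0,0,2,1,1,0,1,0,2,2,0,1,0,1,1,0,1]
Step 6: insert zi at [2, 5, 6, 13, 22] -> counters=[2,1,2,1,2,2,2,1,1,0,1,0,0,1,2,1,1,0,1,0,2,2,1,1,0,1,1,0,1]
Step 7: insert kh at [0, 3, 6, 7, 13] -> counters=[3,1,2,2,2,2,3,2,1,0,1,0,0,2,2,1,1,0,1,0,2,2,1,1,0,1,1,0,1]
Step 8: insert ndu at [0, 2, 6, 10, 20] -> counters=[4,1,3,2,2,2,4,2,1,0,2,0,0,2,2,1,1,0,1,0,3,2,1,1,0,1,1,0,1]
Step 9: insert c at [6, 14, 16, 24, 27] -> counters=[4,1,3,2,2,2,5,2,1,0,2,0,0,2,3,1,2,0,1,0,3,2,1,1,1,1,1,1,1]
Step 10: insert rq at [0, 11, 13, 22, 24] -> counters=[5,1,3,2,2,2,5,2,1,0,2,1,0,3,3,1,2,0,1,0,3,2,2,1,2,1,1,1,1]
Step 11: insert vyn at [1, 2, 11, 16, 26] -> counters=[5,2,4,2,2,2,5,2,1,0,2,2,0,3,3,1,3,0,1,0,3,2,2,1,2,1,2,1,1]
Step 12: insert lrp at [1, 6, 10, 23, 26] -> counters=[5,3,4,2,2,2,6,2,1,0,3,2,0,3,3,1,3,0,1,0,3,2,2,2,2,1,3,1,1]
Step 13: delete w at [4, 14, 20, 21, 28] -> counters=[5,3,4,2,1,2,6,2,1,0,3,2,0,3,2,1,3,0,1,0,2,1,2,2,2,1,3,1,0]
Step 14: insert rq at [0, 11, 13, 22, 24] -> counters=[6,3,4,2,1,2,6,2,1,0,3,3,0,4,2,1,3,0,1,0,2,1,3,2,3,1,3,1,0]
Step 15: insert du at [0, 2, 8, 16, 20] -> counters=[7,3,5,2,1,2,6,2,2,0,3,3,0,4,2,1,4,0,1,0,3,1,3,2,3,1,3,1,0]
Step 16: insert ndu at [0, 2, 6, 10, 20] -> counters=[8,3,6,2,1,2,7,2,2,0,4,3,0,4,2,1,4,0,1,0,4,1,3,2,3,1,3,1,0]
Step 17: insert l at [0, 5, 14, 15, 25] -> counters=[9,3,6,2,1,3,7,2,2,0,4,3,0,4,3,2,4,0,1,0,4,1,3,2,3,2,3,1,0]
Step 18: insert w at [4, 14, 20, 21, 28] -> counters=[9,3,6,2,2,3,7,2,2,0,4,3,0,4,4,2,4,0,1,0,5,2,3,2,3,2,3,1,1]
Step 19: insert xjt at [3, 4, 7, 18, 21] -> counters=[9,3,6,3,3,3,7,3,2,0,4,3,0,4,4,2,4,0,2,0,5,3,3,2,3,2,3,1,1]
Final counters=[9,3,6,3,3,3,7,3,2,0,4,3,0,4,4,2,4,0,2,0,5,3,3,2,3,2,3,1,1] -> counters[22]=3

Answer: 3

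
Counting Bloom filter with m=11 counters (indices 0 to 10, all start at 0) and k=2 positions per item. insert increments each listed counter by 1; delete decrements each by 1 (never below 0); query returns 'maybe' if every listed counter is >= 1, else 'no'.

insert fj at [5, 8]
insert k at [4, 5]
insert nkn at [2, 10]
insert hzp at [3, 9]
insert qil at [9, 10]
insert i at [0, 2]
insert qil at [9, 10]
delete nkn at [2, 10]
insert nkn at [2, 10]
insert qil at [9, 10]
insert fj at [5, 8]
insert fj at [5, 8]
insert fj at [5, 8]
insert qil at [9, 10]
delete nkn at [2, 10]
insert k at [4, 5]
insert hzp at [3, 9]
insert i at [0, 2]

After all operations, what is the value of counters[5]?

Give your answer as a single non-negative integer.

Step 1: insert fj at [5, 8] -> counters=[0,0,0,0,0,1,0,0,1,0,0]
Step 2: insert k at [4, 5] -> counters=[0,0,0,0,1,2,0,0,1,0,0]
Step 3: insert nkn at [2, 10] -> counters=[0,0,1,0,1,2,0,0,1,0,1]
Step 4: insert hzp at [3, 9] -> counters=[0,0,1,1,1,2,0,0,1,1,1]
Step 5: insert qil at [9, 10] -> counters=[0,0,1,1,1,2,0,0,1,2,2]
Step 6: insert i at [0, 2] -> counters=[1,0,2,1,1,2,0,0,1,2,2]
Step 7: insert qil at [9, 10] -> counters=[1,0,2,1,1,2,0,0,1,3,3]
Step 8: delete nkn at [2, 10] -> counters=[1,0,1,1,1,2,0,0,1,3,2]
Step 9: insert nkn at [2, 10] -> counters=[1,0,2,1,1,2,0,0,1,3,3]
Step 10: insert qil at [9, 10] -> counters=[1,0,2,1,1,2,0,0,1,4,4]
Step 11: insert fj at [5, 8] -> counters=[1,0,2,1,1,3,0,0,2,4,4]
Step 12: insert fj at [5, 8] -> counters=[1,0,2,1,1,4,0,0,3,4,4]
Step 13: insert fj at [5, 8] -> counters=[1,0,2,1,1,5,0,0,4,4,4]
Step 14: insert qil at [9, 10] -> counters=[1,0,2,1,1,5,0,0,4,5,5]
Step 15: delete nkn at [2, 10] -> counters=[1,0,1,1,1,5,0,0,4,5,4]
Step 16: insert k at [4, 5] -> counters=[1,0,1,1,2,6,0,0,4,5,4]
Step 17: insert hzp at [3, 9] -> counters=[1,0,1,2,2,6,0,0,4,6,4]
Step 18: insert i at [0, 2] -> counters=[2,0,2,2,2,6,0,0,4,6,4]
Final counters=[2,0,2,2,2,6,0,0,4,6,4] -> counters[5]=6

Answer: 6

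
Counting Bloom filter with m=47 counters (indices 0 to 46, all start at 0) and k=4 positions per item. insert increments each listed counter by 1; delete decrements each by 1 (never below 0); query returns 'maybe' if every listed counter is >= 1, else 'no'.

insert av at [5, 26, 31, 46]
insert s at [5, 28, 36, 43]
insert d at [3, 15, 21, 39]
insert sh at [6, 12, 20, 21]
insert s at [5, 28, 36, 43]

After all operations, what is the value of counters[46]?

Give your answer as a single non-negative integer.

Step 1: insert av at [5, 26, 31, 46] -> counters=[0,0,0,0,0,1,0,0,0,0,0,0,0,0,0,0,0,0,0,0,0,0,0,0,0,0,1,0,0,0,0,1,0,0,0,0,0,0,0,0,0,0,0,0,0,0,1]
Step 2: insert s at [5, 28, 36, 43] -> counters=[0,0,0,0,0,2,0,0,0,0,0,0,0,0,0,0,0,0,0,0,0,0,0,0,0,0,1,0,1,0,0,1,0,0,0,0,1,0,0,0,0,0,0,1,0,0,1]
Step 3: insert d at [3, 15, 21, 39] -> counters=[0,0,0,1,0,2,0,0,0,0,0,0,0,0,0,1,0,0,0,0,0,1,0,0,0,0,1,0,1,0,0,1,0,0,0,0,1,0,0,1,0,0,0,1,0,0,1]
Step 4: insert sh at [6, 12, 20, 21] -> counters=[0,0,0,1,0,2,1,0,0,0,0,0,1,0,0,1,0,0,0,0,1,2,0,0,0,0,1,0,1,0,0,1,0,0,0,0,1,0,0,1,0,0,0,1,0,0,1]
Step 5: insert s at [5, 28, 36, 43] -> counters=[0,0,0,1,0,3,1,0,0,0,0,0,1,0,0,1,0,0,0,0,1,2,0,0,0,0,1,0,2,0,0,1,0,0,0,0,2,0,0,1,0,0,0,2,0,0,1]
Final counters=[0,0,0,1,0,3,1,0,0,0,0,0,1,0,0,1,0,0,0,0,1,2,0,0,0,0,1,0,2,0,0,1,0,0,0,0,2,0,0,1,0,0,0,2,0,0,1] -> counters[46]=1

Answer: 1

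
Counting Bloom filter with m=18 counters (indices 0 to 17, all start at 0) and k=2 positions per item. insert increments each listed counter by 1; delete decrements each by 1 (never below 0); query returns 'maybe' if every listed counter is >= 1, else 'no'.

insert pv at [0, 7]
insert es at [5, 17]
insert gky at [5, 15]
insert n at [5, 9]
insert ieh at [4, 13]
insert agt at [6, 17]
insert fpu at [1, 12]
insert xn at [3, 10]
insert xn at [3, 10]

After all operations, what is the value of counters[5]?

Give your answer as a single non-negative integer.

Answer: 3

Derivation:
Step 1: insert pv at [0, 7] -> counters=[1,0,0,0,0,0,0,1,0,0,0,0,0,0,0,0,0,0]
Step 2: insert es at [5, 17] -> counters=[1,0,0,0,0,1,0,1,0,0,0,0,0,0,0,0,0,1]
Step 3: insert gky at [5, 15] -> counters=[1,0,0,0,0,2,0,1,0,0,0,0,0,0,0,1,0,1]
Step 4: insert n at [5, 9] -> counters=[1,0,0,0,0,3,0,1,0,1,0,0,0,0,0,1,0,1]
Step 5: insert ieh at [4, 13] -> counters=[1,0,0,0,1,3,0,1,0,1,0,0,0,1,0,1,0,1]
Step 6: insert agt at [6, 17] -> counters=[1,0,0,0,1,3,1,1,0,1,0,0,0,1,0,1,0,2]
Step 7: insert fpu at [1, 12] -> counters=[1,1,0,0,1,3,1,1,0,1,0,0,1,1,0,1,0,2]
Step 8: insert xn at [3, 10] -> counters=[1,1,0,1,1,3,1,1,0,1,1,0,1,1,0,1,0,2]
Step 9: insert xn at [3, 10] -> counters=[1,1,0,2,1,3,1,1,0,1,2,0,1,1,0,1,0,2]
Final counters=[1,1,0,2,1,3,1,1,0,1,2,0,1,1,0,1,0,2] -> counters[5]=3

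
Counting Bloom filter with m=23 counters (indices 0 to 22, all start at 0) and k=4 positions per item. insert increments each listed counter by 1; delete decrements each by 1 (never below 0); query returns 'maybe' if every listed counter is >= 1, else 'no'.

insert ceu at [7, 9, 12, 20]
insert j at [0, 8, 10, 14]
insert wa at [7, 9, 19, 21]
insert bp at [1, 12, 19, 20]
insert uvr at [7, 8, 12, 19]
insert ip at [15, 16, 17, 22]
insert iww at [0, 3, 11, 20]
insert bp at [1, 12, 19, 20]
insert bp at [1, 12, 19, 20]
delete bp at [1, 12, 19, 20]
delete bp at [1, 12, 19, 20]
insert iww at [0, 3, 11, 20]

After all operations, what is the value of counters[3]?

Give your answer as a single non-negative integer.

Step 1: insert ceu at [7, 9, 12, 20] -> counters=[0,0,0,0,0,0,0,1,0,1,0,0,1,0,0,0,0,0,0,0,1,0,0]
Step 2: insert j at [0, 8, 10, 14] -> counters=[1,0,0,0,0,0,0,1,1,1,1,0,1,0,1,0,0,0,0,0,1,0,0]
Step 3: insert wa at [7, 9, 19, 21] -> counters=[1,0,0,0,0,0,0,2,1,2,1,0,1,0,1,0,0,0,0,1,1,1,0]
Step 4: insert bp at [1, 12, 19, 20] -> counters=[1,1,0,0,0,0,0,2,1,2,1,0,2,0,1,0,0,0,0,2,2,1,0]
Step 5: insert uvr at [7, 8, 12, 19] -> counters=[1,1,0,0,0,0,0,3,2,2,1,0,3,0,1,0,0,0,0,3,2,1,0]
Step 6: insert ip at [15, 16, 17, 22] -> counters=[1,1,0,0,0,0,0,3,2,2,1,0,3,0,1,1,1,1,0,3,2,1,1]
Step 7: insert iww at [0, 3, 11, 20] -> counters=[2,1,0,1,0,0,0,3,2,2,1,1,3,0,1,1,1,1,0,3,3,1,1]
Step 8: insert bp at [1, 12, 19, 20] -> counters=[2,2,0,1,0,0,0,3,2,2,1,1,4,0,1,1,1,1,0,4,4,1,1]
Step 9: insert bp at [1, 12, 19, 20] -> counters=[2,3,0,1,0,0,0,3,2,2,1,1,5,0,1,1,1,1,0,5,5,1,1]
Step 10: delete bp at [1, 12, 19, 20] -> counters=[2,2,0,1,0,0,0,3,2,2,1,1,4,0,1,1,1,1,0,4,4,1,1]
Step 11: delete bp at [1, 12, 19, 20] -> counters=[2,1,0,1,0,0,0,3,2,2,1,1,3,0,1,1,1,1,0,3,3,1,1]
Step 12: insert iww at [0, 3, 11, 20] -> counters=[3,1,0,2,0,0,0,3,2,2,1,2,3,0,1,1,1,1,0,3,4,1,1]
Final counters=[3,1,0,2,0,0,0,3,2,2,1,2,3,0,1,1,1,1,0,3,4,1,1] -> counters[3]=2

Answer: 2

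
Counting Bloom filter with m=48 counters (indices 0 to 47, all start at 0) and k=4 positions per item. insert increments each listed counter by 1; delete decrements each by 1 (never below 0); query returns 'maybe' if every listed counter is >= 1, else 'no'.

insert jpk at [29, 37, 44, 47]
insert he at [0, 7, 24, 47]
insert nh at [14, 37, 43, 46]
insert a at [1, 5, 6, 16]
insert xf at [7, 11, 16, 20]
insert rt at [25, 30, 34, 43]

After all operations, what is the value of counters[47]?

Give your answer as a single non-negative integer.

Answer: 2

Derivation:
Step 1: insert jpk at [29, 37, 44, 47] -> counters=[0,0,0,0,0,0,0,0,0,0,0,0,0,0,0,0,0,0,0,0,0,0,0,0,0,0,0,0,0,1,0,0,0,0,0,0,0,1,0,0,0,0,0,0,1,0,0,1]
Step 2: insert he at [0, 7, 24, 47] -> counters=[1,0,0,0,0,0,0,1,0,0,0,0,0,0,0,0,0,0,0,0,0,0,0,0,1,0,0,0,0,1,0,0,0,0,0,0,0,1,0,0,0,0,0,0,1,0,0,2]
Step 3: insert nh at [14, 37, 43, 46] -> counters=[1,0,0,0,0,0,0,1,0,0,0,0,0,0,1,0,0,0,0,0,0,0,0,0,1,0,0,0,0,1,0,0,0,0,0,0,0,2,0,0,0,0,0,1,1,0,1,2]
Step 4: insert a at [1, 5, 6, 16] -> counters=[1,1,0,0,0,1,1,1,0,0,0,0,0,0,1,0,1,0,0,0,0,0,0,0,1,0,0,0,0,1,0,0,0,0,0,0,0,2,0,0,0,0,0,1,1,0,1,2]
Step 5: insert xf at [7, 11, 16, 20] -> counters=[1,1,0,0,0,1,1,2,0,0,0,1,0,0,1,0,2,0,0,0,1,0,0,0,1,0,0,0,0,1,0,0,0,0,0,0,0,2,0,0,0,0,0,1,1,0,1,2]
Step 6: insert rt at [25, 30, 34, 43] -> counters=[1,1,0,0,0,1,1,2,0,0,0,1,0,0,1,0,2,0,0,0,1,0,0,0,1,1,0,0,0,1,1,0,0,0,1,0,0,2,0,0,0,0,0,2,1,0,1,2]
Final counters=[1,1,0,0,0,1,1,2,0,0,0,1,0,0,1,0,2,0,0,0,1,0,0,0,1,1,0,0,0,1,1,0,0,0,1,0,0,2,0,0,0,0,0,2,1,0,1,2] -> counters[47]=2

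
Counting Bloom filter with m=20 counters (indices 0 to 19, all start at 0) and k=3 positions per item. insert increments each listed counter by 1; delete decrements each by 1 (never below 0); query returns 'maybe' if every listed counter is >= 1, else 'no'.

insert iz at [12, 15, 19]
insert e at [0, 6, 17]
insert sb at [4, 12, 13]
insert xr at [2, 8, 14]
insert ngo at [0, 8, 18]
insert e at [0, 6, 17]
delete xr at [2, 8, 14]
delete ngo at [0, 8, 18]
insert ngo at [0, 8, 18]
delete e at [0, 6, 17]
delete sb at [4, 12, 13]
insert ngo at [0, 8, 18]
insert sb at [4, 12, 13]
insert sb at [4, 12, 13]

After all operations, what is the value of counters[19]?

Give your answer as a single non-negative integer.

Answer: 1

Derivation:
Step 1: insert iz at [12, 15, 19] -> counters=[0,0,0,0,0,0,0,0,0,0,0,0,1,0,0,1,0,0,0,1]
Step 2: insert e at [0, 6, 17] -> counters=[1,0,0,0,0,0,1,0,0,0,0,0,1,0,0,1,0,1,0,1]
Step 3: insert sb at [4, 12, 13] -> counters=[1,0,0,0,1,0,1,0,0,0,0,0,2,1,0,1,0,1,0,1]
Step 4: insert xr at [2, 8, 14] -> counters=[1,0,1,0,1,0,1,0,1,0,0,0,2,1,1,1,0,1,0,1]
Step 5: insert ngo at [0, 8, 18] -> counters=[2,0,1,0,1,0,1,0,2,0,0,0,2,1,1,1,0,1,1,1]
Step 6: insert e at [0, 6, 17] -> counters=[3,0,1,0,1,0,2,0,2,0,0,0,2,1,1,1,0,2,1,1]
Step 7: delete xr at [2, 8, 14] -> counters=[3,0,0,0,1,0,2,0,1,0,0,0,2,1,0,1,0,2,1,1]
Step 8: delete ngo at [0, 8, 18] -> counters=[2,0,0,0,1,0,2,0,0,0,0,0,2,1,0,1,0,2,0,1]
Step 9: insert ngo at [0, 8, 18] -> counters=[3,0,0,0,1,0,2,0,1,0,0,0,2,1,0,1,0,2,1,1]
Step 10: delete e at [0, 6, 17] -> counters=[2,0,0,0,1,0,1,0,1,0,0,0,2,1,0,1,0,1,1,1]
Step 11: delete sb at [4, 12, 13] -> counters=[2,0,0,0,0,0,1,0,1,0,0,0,1,0,0,1,0,1,1,1]
Step 12: insert ngo at [0, 8, 18] -> counters=[3,0,0,0,0,0,1,0,2,0,0,0,1,0,0,1,0,1,2,1]
Step 13: insert sb at [4, 12, 13] -> counters=[3,0,0,0,1,0,1,0,2,0,0,0,2,1,0,1,0,1,2,1]
Step 14: insert sb at [4, 12, 13] -> counters=[3,0,0,0,2,0,1,0,2,0,0,0,3,2,0,1,0,1,2,1]
Final counters=[3,0,0,0,2,0,1,0,2,0,0,0,3,2,0,1,0,1,2,1] -> counters[19]=1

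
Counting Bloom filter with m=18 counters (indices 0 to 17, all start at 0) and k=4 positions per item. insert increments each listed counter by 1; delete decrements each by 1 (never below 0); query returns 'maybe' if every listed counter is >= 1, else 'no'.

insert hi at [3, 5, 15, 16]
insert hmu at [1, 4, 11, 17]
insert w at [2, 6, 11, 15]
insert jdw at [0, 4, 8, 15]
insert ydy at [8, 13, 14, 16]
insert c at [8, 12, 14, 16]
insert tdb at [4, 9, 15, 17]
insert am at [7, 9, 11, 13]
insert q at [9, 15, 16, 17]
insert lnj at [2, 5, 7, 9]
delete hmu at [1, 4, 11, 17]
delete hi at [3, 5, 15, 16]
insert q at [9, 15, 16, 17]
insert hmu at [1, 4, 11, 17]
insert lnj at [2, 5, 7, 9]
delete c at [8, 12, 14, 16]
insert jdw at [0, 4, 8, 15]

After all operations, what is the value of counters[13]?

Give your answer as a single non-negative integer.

Answer: 2

Derivation:
Step 1: insert hi at [3, 5, 15, 16] -> counters=[0,0,0,1,0,1,0,0,0,0,0,0,0,0,0,1,1,0]
Step 2: insert hmu at [1, 4, 11, 17] -> counters=[0,1,0,1,1,1,0,0,0,0,0,1,0,0,0,1,1,1]
Step 3: insert w at [2, 6, 11, 15] -> counters=[0,1,1,1,1,1,1,0,0,0,0,2,0,0,0,2,1,1]
Step 4: insert jdw at [0, 4, 8, 15] -> counters=[1,1,1,1,2,1,1,0,1,0,0,2,0,0,0,3,1,1]
Step 5: insert ydy at [8, 13, 14, 16] -> counters=[1,1,1,1,2,1,1,0,2,0,0,2,0,1,1,3,2,1]
Step 6: insert c at [8, 12, 14, 16] -> counters=[1,1,1,1,2,1,1,0,3,0,0,2,1,1,2,3,3,1]
Step 7: insert tdb at [4, 9, 15, 17] -> counters=[1,1,1,1,3,1,1,0,3,1,0,2,1,1,2,4,3,2]
Step 8: insert am at [7, 9, 11, 13] -> counters=[1,1,1,1,3,1,1,1,3,2,0,3,1,2,2,4,3,2]
Step 9: insert q at [9, 15, 16, 17] -> counters=[1,1,1,1,3,1,1,1,3,3,0,3,1,2,2,5,4,3]
Step 10: insert lnj at [2, 5, 7, 9] -> counters=[1,1,2,1,3,2,1,2,3,4,0,3,1,2,2,5,4,3]
Step 11: delete hmu at [1, 4, 11, 17] -> counters=[1,0,2,1,2,2,1,2,3,4,0,2,1,2,2,5,4,2]
Step 12: delete hi at [3, 5, 15, 16] -> counters=[1,0,2,0,2,1,1,2,3,4,0,2,1,2,2,4,3,2]
Step 13: insert q at [9, 15, 16, 17] -> counters=[1,0,2,0,2,1,1,2,3,5,0,2,1,2,2,5,4,3]
Step 14: insert hmu at [1, 4, 11, 17] -> counters=[1,1,2,0,3,1,1,2,3,5,0,3,1,2,2,5,4,4]
Step 15: insert lnj at [2, 5, 7, 9] -> counters=[1,1,3,0,3,2,1,3,3,6,0,3,1,2,2,5,4,4]
Step 16: delete c at [8, 12, 14, 16] -> counters=[1,1,3,0,3,2,1,3,2,6,0,3,0,2,1,5,3,4]
Step 17: insert jdw at [0, 4, 8, 15] -> counters=[2,1,3,0,4,2,1,3,3,6,0,3,0,2,1,6,3,4]
Final counters=[2,1,3,0,4,2,1,3,3,6,0,3,0,2,1,6,3,4] -> counters[13]=2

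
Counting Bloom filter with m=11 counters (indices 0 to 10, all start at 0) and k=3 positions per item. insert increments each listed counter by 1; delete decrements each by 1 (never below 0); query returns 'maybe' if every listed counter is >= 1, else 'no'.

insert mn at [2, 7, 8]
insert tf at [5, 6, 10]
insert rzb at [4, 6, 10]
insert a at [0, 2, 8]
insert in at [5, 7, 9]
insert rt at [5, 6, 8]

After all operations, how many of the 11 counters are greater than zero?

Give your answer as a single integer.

Answer: 9

Derivation:
Step 1: insert mn at [2, 7, 8] -> counters=[0,0,1,0,0,0,0,1,1,0,0]
Step 2: insert tf at [5, 6, 10] -> counters=[0,0,1,0,0,1,1,1,1,0,1]
Step 3: insert rzb at [4, 6, 10] -> counters=[0,0,1,0,1,1,2,1,1,0,2]
Step 4: insert a at [0, 2, 8] -> counters=[1,0,2,0,1,1,2,1,2,0,2]
Step 5: insert in at [5, 7, 9] -> counters=[1,0,2,0,1,2,2,2,2,1,2]
Step 6: insert rt at [5, 6, 8] -> counters=[1,0,2,0,1,3,3,2,3,1,2]
Final counters=[1,0,2,0,1,3,3,2,3,1,2] -> 9 nonzero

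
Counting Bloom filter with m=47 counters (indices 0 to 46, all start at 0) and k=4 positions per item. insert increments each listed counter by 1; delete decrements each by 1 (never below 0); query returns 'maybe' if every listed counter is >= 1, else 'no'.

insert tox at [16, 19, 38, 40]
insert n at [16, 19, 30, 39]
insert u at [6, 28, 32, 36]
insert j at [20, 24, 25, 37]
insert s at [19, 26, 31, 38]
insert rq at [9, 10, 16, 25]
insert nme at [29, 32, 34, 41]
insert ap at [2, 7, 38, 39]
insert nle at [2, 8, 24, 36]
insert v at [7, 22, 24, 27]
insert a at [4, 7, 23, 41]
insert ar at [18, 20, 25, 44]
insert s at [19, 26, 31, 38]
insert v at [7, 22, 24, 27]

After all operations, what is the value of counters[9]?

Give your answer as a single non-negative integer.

Step 1: insert tox at [16, 19, 38, 40] -> counters=[0,0,0,0,0,0,0,0,0,0,0,0,0,0,0,0,1,0,0,1,0,0,0,0,0,0,0,0,0,0,0,0,0,0,0,0,0,0,1,0,1,0,0,0,0,0,0]
Step 2: insert n at [16, 19, 30, 39] -> counters=[0,0,0,0,0,0,0,0,0,0,0,0,0,0,0,0,2,0,0,2,0,0,0,0,0,0,0,0,0,0,1,0,0,0,0,0,0,0,1,1,1,0,0,0,0,0,0]
Step 3: insert u at [6, 28, 32, 36] -> counters=[0,0,0,0,0,0,1,0,0,0,0,0,0,0,0,0,2,0,0,2,0,0,0,0,0,0,0,0,1,0,1,0,1,0,0,0,1,0,1,1,1,0,0,0,0,0,0]
Step 4: insert j at [20, 24, 25, 37] -> counters=[0,0,0,0,0,0,1,0,0,0,0,0,0,0,0,0,2,0,0,2,1,0,0,0,1,1,0,0,1,0,1,0,1,0,0,0,1,1,1,1,1,0,0,0,0,0,0]
Step 5: insert s at [19, 26, 31, 38] -> counters=[0,0,0,0,0,0,1,0,0,0,0,0,0,0,0,0,2,0,0,3,1,0,0,0,1,1,1,0,1,0,1,1,1,0,0,0,1,1,2,1,1,0,0,0,0,0,0]
Step 6: insert rq at [9, 10, 16, 25] -> counters=[0,0,0,0,0,0,1,0,0,1,1,0,0,0,0,0,3,0,0,3,1,0,0,0,1,2,1,0,1,0,1,1,1,0,0,0,1,1,2,1,1,0,0,0,0,0,0]
Step 7: insert nme at [29, 32, 34, 41] -> counters=[0,0,0,0,0,0,1,0,0,1,1,0,0,0,0,0,3,0,0,3,1,0,0,0,1,2,1,0,1,1,1,1,2,0,1,0,1,1,2,1,1,1,0,0,0,0,0]
Step 8: insert ap at [2, 7, 38, 39] -> counters=[0,0,1,0,0,0,1,1,0,1,1,0,0,0,0,0,3,0,0,3,1,0,0,0,1,2,1,0,1,1,1,1,2,0,1,0,1,1,3,2,1,1,0,0,0,0,0]
Step 9: insert nle at [2, 8, 24, 36] -> counters=[0,0,2,0,0,0,1,1,1,1,1,0,0,0,0,0,3,0,0,3,1,0,0,0,2,2,1,0,1,1,1,1,2,0,1,0,2,1,3,2,1,1,0,0,0,0,0]
Step 10: insert v at [7, 22, 24, 27] -> counters=[0,0,2,0,0,0,1,2,1,1,1,0,0,0,0,0,3,0,0,3,1,0,1,0,3,2,1,1,1,1,1,1,2,0,1,0,2,1,3,2,1,1,0,0,0,0,0]
Step 11: insert a at [4, 7, 23, 41] -> counters=[0,0,2,0,1,0,1,3,1,1,1,0,0,0,0,0,3,0,0,3,1,0,1,1,3,2,1,1,1,1,1,1,2,0,1,0,2,1,3,2,1,2,0,0,0,0,0]
Step 12: insert ar at [18, 20, 25, 44] -> counters=[0,0,2,0,1,0,1,3,1,1,1,0,0,0,0,0,3,0,1,3,2,0,1,1,3,3,1,1,1,1,1,1,2,0,1,0,2,1,3,2,1,2,0,0,1,0,0]
Step 13: insert s at [19, 26, 31, 38] -> counters=[0,0,2,0,1,0,1,3,1,1,1,0,0,0,0,0,3,0,1,4,2,0,1,1,3,3,2,1,1,1,1,2,2,0,1,0,2,1,4,2,1,2,0,0,1,0,0]
Step 14: insert v at [7, 22, 24, 27] -> counters=[0,0,2,0,1,0,1,4,1,1,1,0,0,0,0,0,3,0,1,4,2,0,2,1,4,3,2,2,1,1,1,2,2,0,1,0,2,1,4,2,1,2,0,0,1,0,0]
Final counters=[0,0,2,0,1,0,1,4,1,1,1,0,0,0,0,0,3,0,1,4,2,0,2,1,4,3,2,2,1,1,1,2,2,0,1,0,2,1,4,2,1,2,0,0,1,0,0] -> counters[9]=1

Answer: 1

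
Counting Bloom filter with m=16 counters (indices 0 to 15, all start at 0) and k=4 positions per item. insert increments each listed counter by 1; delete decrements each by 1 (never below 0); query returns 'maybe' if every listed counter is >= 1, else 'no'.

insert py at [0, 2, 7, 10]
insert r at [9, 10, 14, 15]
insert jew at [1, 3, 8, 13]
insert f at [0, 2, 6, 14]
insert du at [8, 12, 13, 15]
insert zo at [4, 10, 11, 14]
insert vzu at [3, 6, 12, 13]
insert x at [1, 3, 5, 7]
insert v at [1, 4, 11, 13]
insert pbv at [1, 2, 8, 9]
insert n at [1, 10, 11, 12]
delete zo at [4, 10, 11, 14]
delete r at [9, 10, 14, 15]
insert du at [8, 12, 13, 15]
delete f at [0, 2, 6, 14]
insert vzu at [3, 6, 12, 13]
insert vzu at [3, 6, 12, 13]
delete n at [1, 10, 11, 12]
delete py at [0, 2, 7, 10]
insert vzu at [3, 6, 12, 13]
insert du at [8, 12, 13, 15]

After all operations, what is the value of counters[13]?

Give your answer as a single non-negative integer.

Step 1: insert py at [0, 2, 7, 10] -> counters=[1,0,1,0,0,0,0,1,0,0,1,0,0,0,0,0]
Step 2: insert r at [9, 10, 14, 15] -> counters=[1,0,1,0,0,0,0,1,0,1,2,0,0,0,1,1]
Step 3: insert jew at [1, 3, 8, 13] -> counters=[1,1,1,1,0,0,0,1,1,1,2,0,0,1,1,1]
Step 4: insert f at [0, 2, 6, 14] -> counters=[2,1,2,1,0,0,1,1,1,1,2,0,0,1,2,1]
Step 5: insert du at [8, 12, 13, 15] -> counters=[2,1,2,1,0,0,1,1,2,1,2,0,1,2,2,2]
Step 6: insert zo at [4, 10, 11, 14] -> counters=[2,1,2,1,1,0,1,1,2,1,3,1,1,2,3,2]
Step 7: insert vzu at [3, 6, 12, 13] -> counters=[2,1,2,2,1,0,2,1,2,1,3,1,2,3,3,2]
Step 8: insert x at [1, 3, 5, 7] -> counters=[2,2,2,3,1,1,2,2,2,1,3,1,2,3,3,2]
Step 9: insert v at [1, 4, 11, 13] -> counters=[2,3,2,3,2,1,2,2,2,1,3,2,2,4,3,2]
Step 10: insert pbv at [1, 2, 8, 9] -> counters=[2,4,3,3,2,1,2,2,3,2,3,2,2,4,3,2]
Step 11: insert n at [1, 10, 11, 12] -> counters=[2,5,3,3,2,1,2,2,3,2,4,3,3,4,3,2]
Step 12: delete zo at [4, 10, 11, 14] -> counters=[2,5,3,3,1,1,2,2,3,2,3,2,3,4,2,2]
Step 13: delete r at [9, 10, 14, 15] -> counters=[2,5,3,3,1,1,2,2,3,1,2,2,3,4,1,1]
Step 14: insert du at [8, 12, 13, 15] -> counters=[2,5,3,3,1,1,2,2,4,1,2,2,4,5,1,2]
Step 15: delete f at [0, 2, 6, 14] -> counters=[1,5,2,3,1,1,1,2,4,1,2,2,4,5,0,2]
Step 16: insert vzu at [3, 6, 12, 13] -> counters=[1,5,2,4,1,1,2,2,4,1,2,2,5,6,0,2]
Step 17: insert vzu at [3, 6, 12, 13] -> counters=[1,5,2,5,1,1,3,2,4,1,2,2,6,7,0,2]
Step 18: delete n at [1, 10, 11, 12] -> counters=[1,4,2,5,1,1,3,2,4,1,1,1,5,7,0,2]
Step 19: delete py at [0, 2, 7, 10] -> counters=[0,4,1,5,1,1,3,1,4,1,0,1,5,7,0,2]
Step 20: insert vzu at [3, 6, 12, 13] -> counters=[0,4,1,6,1,1,4,1,4,1,0,1,6,8,0,2]
Step 21: insert du at [8, 12, 13, 15] -> counters=[0,4,1,6,1,1,4,1,5,1,0,1,7,9,0,3]
Final counters=[0,4,1,6,1,1,4,1,5,1,0,1,7,9,0,3] -> counters[13]=9

Answer: 9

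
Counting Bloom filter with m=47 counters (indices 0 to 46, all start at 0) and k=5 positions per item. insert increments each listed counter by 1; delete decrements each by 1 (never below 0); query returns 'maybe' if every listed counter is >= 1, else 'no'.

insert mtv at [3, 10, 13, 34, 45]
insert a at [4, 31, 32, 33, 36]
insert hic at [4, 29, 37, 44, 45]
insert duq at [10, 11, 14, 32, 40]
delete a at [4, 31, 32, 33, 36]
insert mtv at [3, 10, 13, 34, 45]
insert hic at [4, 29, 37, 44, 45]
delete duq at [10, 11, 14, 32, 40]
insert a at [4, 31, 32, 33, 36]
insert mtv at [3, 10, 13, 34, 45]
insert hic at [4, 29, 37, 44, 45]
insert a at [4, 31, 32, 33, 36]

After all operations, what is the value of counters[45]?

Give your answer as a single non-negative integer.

Answer: 6

Derivation:
Step 1: insert mtv at [3, 10, 13, 34, 45] -> counters=[0,0,0,1,0,0,0,0,0,0,1,0,0,1,0,0,0,0,0,0,0,0,0,0,0,0,0,0,0,0,0,0,0,0,1,0,0,0,0,0,0,0,0,0,0,1,0]
Step 2: insert a at [4, 31, 32, 33, 36] -> counters=[0,0,0,1,1,0,0,0,0,0,1,0,0,1,0,0,0,0,0,0,0,0,0,0,0,0,0,0,0,0,0,1,1,1,1,0,1,0,0,0,0,0,0,0,0,1,0]
Step 3: insert hic at [4, 29, 37, 44, 45] -> counters=[0,0,0,1,2,0,0,0,0,0,1,0,0,1,0,0,0,0,0,0,0,0,0,0,0,0,0,0,0,1,0,1,1,1,1,0,1,1,0,0,0,0,0,0,1,2,0]
Step 4: insert duq at [10, 11, 14, 32, 40] -> counters=[0,0,0,1,2,0,0,0,0,0,2,1,0,1,1,0,0,0,0,0,0,0,0,0,0,0,0,0,0,1,0,1,2,1,1,0,1,1,0,0,1,0,0,0,1,2,0]
Step 5: delete a at [4, 31, 32, 33, 36] -> counters=[0,0,0,1,1,0,0,0,0,0,2,1,0,1,1,0,0,0,0,0,0,0,0,0,0,0,0,0,0,1,0,0,1,0,1,0,0,1,0,0,1,0,0,0,1,2,0]
Step 6: insert mtv at [3, 10, 13, 34, 45] -> counters=[0,0,0,2,1,0,0,0,0,0,3,1,0,2,1,0,0,0,0,0,0,0,0,0,0,0,0,0,0,1,0,0,1,0,2,0,0,1,0,0,1,0,0,0,1,3,0]
Step 7: insert hic at [4, 29, 37, 44, 45] -> counters=[0,0,0,2,2,0,0,0,0,0,3,1,0,2,1,0,0,0,0,0,0,0,0,0,0,0,0,0,0,2,0,0,1,0,2,0,0,2,0,0,1,0,0,0,2,4,0]
Step 8: delete duq at [10, 11, 14, 32, 40] -> counters=[0,0,0,2,2,0,0,0,0,0,2,0,0,2,0,0,0,0,0,0,0,0,0,0,0,0,0,0,0,2,0,0,0,0,2,0,0,2,0,0,0,0,0,0,2,4,0]
Step 9: insert a at [4, 31, 32, 33, 36] -> counters=[0,0,0,2,3,0,0,0,0,0,2,0,0,2,0,0,0,0,0,0,0,0,0,0,0,0,0,0,0,2,0,1,1,1,2,0,1,2,0,0,0,0,0,0,2,4,0]
Step 10: insert mtv at [3, 10, 13, 34, 45] -> counters=[0,0,0,3,3,0,0,0,0,0,3,0,0,3,0,0,0,0,0,0,0,0,0,0,0,0,0,0,0,2,0,1,1,1,3,0,1,2,0,0,0,0,0,0,2,5,0]
Step 11: insert hic at [4, 29, 37, 44, 45] -> counters=[0,0,0,3,4,0,0,0,0,0,3,0,0,3,0,0,0,0,0,0,0,0,0,0,0,0,0,0,0,3,0,1,1,1,3,0,1,3,0,0,0,0,0,0,3,6,0]
Step 12: insert a at [4, 31, 32, 33, 36] -> counters=[0,0,0,3,5,0,0,0,0,0,3,0,0,3,0,0,0,0,0,0,0,0,0,0,0,0,0,0,0,3,0,2,2,2,3,0,2,3,0,0,0,0,0,0,3,6,0]
Final counters=[0,0,0,3,5,0,0,0,0,0,3,0,0,3,0,0,0,0,0,0,0,0,0,0,0,0,0,0,0,3,0,2,2,2,3,0,2,3,0,0,0,0,0,0,3,6,0] -> counters[45]=6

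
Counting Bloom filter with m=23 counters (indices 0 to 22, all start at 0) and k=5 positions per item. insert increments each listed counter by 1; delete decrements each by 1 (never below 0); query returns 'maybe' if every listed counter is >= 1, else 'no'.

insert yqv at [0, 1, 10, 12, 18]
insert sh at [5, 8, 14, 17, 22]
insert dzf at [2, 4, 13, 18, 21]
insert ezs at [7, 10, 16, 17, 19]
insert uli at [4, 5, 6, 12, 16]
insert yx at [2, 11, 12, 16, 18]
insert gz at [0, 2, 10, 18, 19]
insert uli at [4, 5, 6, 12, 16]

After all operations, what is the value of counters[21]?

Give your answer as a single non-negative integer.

Step 1: insert yqv at [0, 1, 10, 12, 18] -> counters=[1,1,0,0,0,0,0,0,0,0,1,0,1,0,0,0,0,0,1,0,0,0,0]
Step 2: insert sh at [5, 8, 14, 17, 22] -> counters=[1,1,0,0,0,1,0,0,1,0,1,0,1,0,1,0,0,1,1,0,0,0,1]
Step 3: insert dzf at [2, 4, 13, 18, 21] -> counters=[1,1,1,0,1,1,0,0,1,0,1,0,1,1,1,0,0,1,2,0,0,1,1]
Step 4: insert ezs at [7, 10, 16, 17, 19] -> counters=[1,1,1,0,1,1,0,1,1,0,2,0,1,1,1,0,1,2,2,1,0,1,1]
Step 5: insert uli at [4, 5, 6, 12, 16] -> counters=[1,1,1,0,2,2,1,1,1,0,2,0,2,1,1,0,2,2,2,1,0,1,1]
Step 6: insert yx at [2, 11, 12, 16, 18] -> counters=[1,1,2,0,2,2,1,1,1,0,2,1,3,1,1,0,3,2,3,1,0,1,1]
Step 7: insert gz at [0, 2, 10, 18, 19] -> counters=[2,1,3,0,2,2,1,1,1,0,3,1,3,1,1,0,3,2,4,2,0,1,1]
Step 8: insert uli at [4, 5, 6, 12, 16] -> counters=[2,1,3,0,3,3,2,1,1,0,3,1,4,1,1,0,4,2,4,2,0,1,1]
Final counters=[2,1,3,0,3,3,2,1,1,0,3,1,4,1,1,0,4,2,4,2,0,1,1] -> counters[21]=1

Answer: 1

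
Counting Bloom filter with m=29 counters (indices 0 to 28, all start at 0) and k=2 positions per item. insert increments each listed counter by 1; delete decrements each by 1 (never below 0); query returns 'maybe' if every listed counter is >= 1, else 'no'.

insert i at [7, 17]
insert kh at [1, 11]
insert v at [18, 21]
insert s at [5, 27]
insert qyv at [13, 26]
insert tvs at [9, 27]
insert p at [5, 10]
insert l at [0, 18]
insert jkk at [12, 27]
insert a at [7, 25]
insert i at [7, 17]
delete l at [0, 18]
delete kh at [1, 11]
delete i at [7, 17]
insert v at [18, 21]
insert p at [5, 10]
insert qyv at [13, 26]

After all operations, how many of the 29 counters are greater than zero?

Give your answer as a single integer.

Answer: 12

Derivation:
Step 1: insert i at [7, 17] -> counters=[0,0,0,0,0,0,0,1,0,0,0,0,0,0,0,0,0,1,0,0,0,0,0,0,0,0,0,0,0]
Step 2: insert kh at [1, 11] -> counters=[0,1,0,0,0,0,0,1,0,0,0,1,0,0,0,0,0,1,0,0,0,0,0,0,0,0,0,0,0]
Step 3: insert v at [18, 21] -> counters=[0,1,0,0,0,0,0,1,0,0,0,1,0,0,0,0,0,1,1,0,0,1,0,0,0,0,0,0,0]
Step 4: insert s at [5, 27] -> counters=[0,1,0,0,0,1,0,1,0,0,0,1,0,0,0,0,0,1,1,0,0,1,0,0,0,0,0,1,0]
Step 5: insert qyv at [13, 26] -> counters=[0,1,0,0,0,1,0,1,0,0,0,1,0,1,0,0,0,1,1,0,0,1,0,0,0,0,1,1,0]
Step 6: insert tvs at [9, 27] -> counters=[0,1,0,0,0,1,0,1,0,1,0,1,0,1,0,0,0,1,1,0,0,1,0,0,0,0,1,2,0]
Step 7: insert p at [5, 10] -> counters=[0,1,0,0,0,2,0,1,0,1,1,1,0,1,0,0,0,1,1,0,0,1,0,0,0,0,1,2,0]
Step 8: insert l at [0, 18] -> counters=[1,1,0,0,0,2,0,1,0,1,1,1,0,1,0,0,0,1,2,0,0,1,0,0,0,0,1,2,0]
Step 9: insert jkk at [12, 27] -> counters=[1,1,0,0,0,2,0,1,0,1,1,1,1,1,0,0,0,1,2,0,0,1,0,0,0,0,1,3,0]
Step 10: insert a at [7, 25] -> counters=[1,1,0,0,0,2,0,2,0,1,1,1,1,1,0,0,0,1,2,0,0,1,0,0,0,1,1,3,0]
Step 11: insert i at [7, 17] -> counters=[1,1,0,0,0,2,0,3,0,1,1,1,1,1,0,0,0,2,2,0,0,1,0,0,0,1,1,3,0]
Step 12: delete l at [0, 18] -> counters=[0,1,0,0,0,2,0,3,0,1,1,1,1,1,0,0,0,2,1,0,0,1,0,0,0,1,1,3,0]
Step 13: delete kh at [1, 11] -> counters=[0,0,0,0,0,2,0,3,0,1,1,0,1,1,0,0,0,2,1,0,0,1,0,0,0,1,1,3,0]
Step 14: delete i at [7, 17] -> counters=[0,0,0,0,0,2,0,2,0,1,1,0,1,1,0,0,0,1,1,0,0,1,0,0,0,1,1,3,0]
Step 15: insert v at [18, 21] -> counters=[0,0,0,0,0,2,0,2,0,1,1,0,1,1,0,0,0,1,2,0,0,2,0,0,0,1,1,3,0]
Step 16: insert p at [5, 10] -> counters=[0,0,0,0,0,3,0,2,0,1,2,0,1,1,0,0,0,1,2,0,0,2,0,0,0,1,1,3,0]
Step 17: insert qyv at [13, 26] -> counters=[0,0,0,0,0,3,0,2,0,1,2,0,1,2,0,0,0,1,2,0,0,2,0,0,0,1,2,3,0]
Final counters=[0,0,0,0,0,3,0,2,0,1,2,0,1,2,0,0,0,1,2,0,0,2,0,0,0,1,2,3,0] -> 12 nonzero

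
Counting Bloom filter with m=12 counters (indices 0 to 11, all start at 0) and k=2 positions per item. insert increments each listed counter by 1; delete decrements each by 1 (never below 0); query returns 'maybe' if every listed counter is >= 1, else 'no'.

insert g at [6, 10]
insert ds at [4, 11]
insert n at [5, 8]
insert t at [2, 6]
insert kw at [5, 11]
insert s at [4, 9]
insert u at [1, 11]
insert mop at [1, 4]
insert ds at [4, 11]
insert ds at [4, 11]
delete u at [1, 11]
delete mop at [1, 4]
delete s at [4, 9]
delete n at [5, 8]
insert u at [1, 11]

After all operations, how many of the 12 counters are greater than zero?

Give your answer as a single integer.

Step 1: insert g at [6, 10] -> counters=[0,0,0,0,0,0,1,0,0,0,1,0]
Step 2: insert ds at [4, 11] -> counters=[0,0,0,0,1,0,1,0,0,0,1,1]
Step 3: insert n at [5, 8] -> counters=[0,0,0,0,1,1,1,0,1,0,1,1]
Step 4: insert t at [2, 6] -> counters=[0,0,1,0,1,1,2,0,1,0,1,1]
Step 5: insert kw at [5, 11] -> counters=[0,0,1,0,1,2,2,0,1,0,1,2]
Step 6: insert s at [4, 9] -> counters=[0,0,1,0,2,2,2,0,1,1,1,2]
Step 7: insert u at [1, 11] -> counters=[0,1,1,0,2,2,2,0,1,1,1,3]
Step 8: insert mop at [1, 4] -> counters=[0,2,1,0,3,2,2,0,1,1,1,3]
Step 9: insert ds at [4, 11] -> counters=[0,2,1,0,4,2,2,0,1,1,1,4]
Step 10: insert ds at [4, 11] -> counters=[0,2,1,0,5,2,2,0,1,1,1,5]
Step 11: delete u at [1, 11] -> counters=[0,1,1,0,5,2,2,0,1,1,1,4]
Step 12: delete mop at [1, 4] -> counters=[0,0,1,0,4,2,2,0,1,1,1,4]
Step 13: delete s at [4, 9] -> counters=[0,0,1,0,3,2,2,0,1,0,1,4]
Step 14: delete n at [5, 8] -> counters=[0,0,1,0,3,1,2,0,0,0,1,4]
Step 15: insert u at [1, 11] -> counters=[0,1,1,0,3,1,2,0,0,0,1,5]
Final counters=[0,1,1,0,3,1,2,0,0,0,1,5] -> 7 nonzero

Answer: 7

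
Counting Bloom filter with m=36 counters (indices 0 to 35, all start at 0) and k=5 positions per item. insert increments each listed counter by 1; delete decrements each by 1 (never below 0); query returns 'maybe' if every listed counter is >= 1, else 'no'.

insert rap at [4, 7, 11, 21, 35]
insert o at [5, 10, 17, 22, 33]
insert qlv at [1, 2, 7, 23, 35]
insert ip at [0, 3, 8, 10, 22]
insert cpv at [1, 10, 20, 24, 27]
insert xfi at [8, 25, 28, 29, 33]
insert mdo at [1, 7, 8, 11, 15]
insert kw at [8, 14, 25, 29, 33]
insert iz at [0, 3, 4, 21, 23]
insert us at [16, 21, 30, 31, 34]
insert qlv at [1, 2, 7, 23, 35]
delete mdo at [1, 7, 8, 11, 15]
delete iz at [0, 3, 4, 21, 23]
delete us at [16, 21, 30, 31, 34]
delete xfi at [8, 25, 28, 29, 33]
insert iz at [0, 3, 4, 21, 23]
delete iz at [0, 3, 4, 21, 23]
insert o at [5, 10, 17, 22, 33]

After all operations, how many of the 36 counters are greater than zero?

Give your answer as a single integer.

Answer: 22

Derivation:
Step 1: insert rap at [4, 7, 11, 21, 35] -> counters=[0,0,0,0,1,0,0,1,0,0,0,1,0,0,0,0,0,0,0,0,0,1,0,0,0,0,0,0,0,0,0,0,0,0,0,1]
Step 2: insert o at [5, 10, 17, 22, 33] -> counters=[0,0,0,0,1,1,0,1,0,0,1,1,0,0,0,0,0,1,0,0,0,1,1,0,0,0,0,0,0,0,0,0,0,1,0,1]
Step 3: insert qlv at [1, 2, 7, 23, 35] -> counters=[0,1,1,0,1,1,0,2,0,0,1,1,0,0,0,0,0,1,0,0,0,1,1,1,0,0,0,0,0,0,0,0,0,1,0,2]
Step 4: insert ip at [0, 3, 8, 10, 22] -> counters=[1,1,1,1,1,1,0,2,1,0,2,1,0,0,0,0,0,1,0,0,0,1,2,1,0,0,0,0,0,0,0,0,0,1,0,2]
Step 5: insert cpv at [1, 10, 20, 24, 27] -> counters=[1,2,1,1,1,1,0,2,1,0,3,1,0,0,0,0,0,1,0,0,1,1,2,1,1,0,0,1,0,0,0,0,0,1,0,2]
Step 6: insert xfi at [8, 25, 28, 29, 33] -> counters=[1,2,1,1,1,1,0,2,2,0,3,1,0,0,0,0,0,1,0,0,1,1,2,1,1,1,0,1,1,1,0,0,0,2,0,2]
Step 7: insert mdo at [1, 7, 8, 11, 15] -> counters=[1,3,1,1,1,1,0,3,3,0,3,2,0,0,0,1,0,1,0,0,1,1,2,1,1,1,0,1,1,1,0,0,0,2,0,2]
Step 8: insert kw at [8, 14, 25, 29, 33] -> counters=[1,3,1,1,1,1,0,3,4,0,3,2,0,0,1,1,0,1,0,0,1,1,2,1,1,2,0,1,1,2,0,0,0,3,0,2]
Step 9: insert iz at [0, 3, 4, 21, 23] -> counters=[2,3,1,2,2,1,0,3,4,0,3,2,0,0,1,1,0,1,0,0,1,2,2,2,1,2,0,1,1,2,0,0,0,3,0,2]
Step 10: insert us at [16, 21, 30, 31, 34] -> counters=[2,3,1,2,2,1,0,3,4,0,3,2,0,0,1,1,1,1,0,0,1,3,2,2,1,2,0,1,1,2,1,1,0,3,1,2]
Step 11: insert qlv at [1, 2, 7, 23, 35] -> counters=[2,4,2,2,2,1,0,4,4,0,3,2,0,0,1,1,1,1,0,0,1,3,2,3,1,2,0,1,1,2,1,1,0,3,1,3]
Step 12: delete mdo at [1, 7, 8, 11, 15] -> counters=[2,3,2,2,2,1,0,3,3,0,3,1,0,0,1,0,1,1,0,0,1,3,2,3,1,2,0,1,1,2,1,1,0,3,1,3]
Step 13: delete iz at [0, 3, 4, 21, 23] -> counters=[1,3,2,1,1,1,0,3,3,0,3,1,0,0,1,0,1,1,0,0,1,2,2,2,1,2,0,1,1,2,1,1,0,3,1,3]
Step 14: delete us at [16, 21, 30, 31, 34] -> counters=[1,3,2,1,1,1,0,3,3,0,3,1,0,0,1,0,0,1,0,0,1,1,2,2,1,2,0,1,1,2,0,0,0,3,0,3]
Step 15: delete xfi at [8, 25, 28, 29, 33] -> counters=[1,3,2,1,1,1,0,3,2,0,3,1,0,0,1,0,0,1,0,0,1,1,2,2,1,1,0,1,0,1,0,0,0,2,0,3]
Step 16: insert iz at [0, 3, 4, 21, 23] -> counters=[2,3,2,2,2,1,0,3,2,0,3,1,0,0,1,0,0,1,0,0,1,2,2,3,1,1,0,1,0,1,0,0,0,2,0,3]
Step 17: delete iz at [0, 3, 4, 21, 23] -> counters=[1,3,2,1,1,1,0,3,2,0,3,1,0,0,1,0,0,1,0,0,1,1,2,2,1,1,0,1,0,1,0,0,0,2,0,3]
Step 18: insert o at [5, 10, 17, 22, 33] -> counters=[1,3,2,1,1,2,0,3,2,0,4,1,0,0,1,0,0,2,0,0,1,1,3,2,1,1,0,1,0,1,0,0,0,3,0,3]
Final counters=[1,3,2,1,1,2,0,3,2,0,4,1,0,0,1,0,0,2,0,0,1,1,3,2,1,1,0,1,0,1,0,0,0,3,0,3] -> 22 nonzero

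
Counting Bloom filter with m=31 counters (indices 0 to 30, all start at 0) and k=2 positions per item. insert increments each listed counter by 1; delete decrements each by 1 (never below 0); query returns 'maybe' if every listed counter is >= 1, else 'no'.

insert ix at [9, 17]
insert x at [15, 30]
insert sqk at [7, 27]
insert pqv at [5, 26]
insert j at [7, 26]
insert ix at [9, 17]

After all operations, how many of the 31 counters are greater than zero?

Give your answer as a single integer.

Answer: 8

Derivation:
Step 1: insert ix at [9, 17] -> counters=[0,0,0,0,0,0,0,0,0,1,0,0,0,0,0,0,0,1,0,0,0,0,0,0,0,0,0,0,0,0,0]
Step 2: insert x at [15, 30] -> counters=[0,0,0,0,0,0,0,0,0,1,0,0,0,0,0,1,0,1,0,0,0,0,0,0,0,0,0,0,0,0,1]
Step 3: insert sqk at [7, 27] -> counters=[0,0,0,0,0,0,0,1,0,1,0,0,0,0,0,1,0,1,0,0,0,0,0,0,0,0,0,1,0,0,1]
Step 4: insert pqv at [5, 26] -> counters=[0,0,0,0,0,1,0,1,0,1,0,0,0,0,0,1,0,1,0,0,0,0,0,0,0,0,1,1,0,0,1]
Step 5: insert j at [7, 26] -> counters=[0,0,0,0,0,1,0,2,0,1,0,0,0,0,0,1,0,1,0,0,0,0,0,0,0,0,2,1,0,0,1]
Step 6: insert ix at [9, 17] -> counters=[0,0,0,0,0,1,0,2,0,2,0,0,0,0,0,1,0,2,0,0,0,0,0,0,0,0,2,1,0,0,1]
Final counters=[0,0,0,0,0,1,0,2,0,2,0,0,0,0,0,1,0,2,0,0,0,0,0,0,0,0,2,1,0,0,1] -> 8 nonzero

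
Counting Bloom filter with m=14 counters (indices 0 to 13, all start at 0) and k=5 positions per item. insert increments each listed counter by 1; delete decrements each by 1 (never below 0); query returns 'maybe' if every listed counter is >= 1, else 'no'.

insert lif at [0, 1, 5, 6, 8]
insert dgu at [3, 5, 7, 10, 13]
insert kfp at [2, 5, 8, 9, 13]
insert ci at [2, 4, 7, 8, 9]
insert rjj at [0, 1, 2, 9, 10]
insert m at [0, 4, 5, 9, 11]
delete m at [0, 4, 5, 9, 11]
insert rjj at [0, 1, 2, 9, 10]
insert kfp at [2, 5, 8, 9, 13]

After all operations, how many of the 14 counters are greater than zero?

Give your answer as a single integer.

Step 1: insert lif at [0, 1, 5, 6, 8] -> counters=[1,1,0,0,0,1,1,0,1,0,0,0,0,0]
Step 2: insert dgu at [3, 5, 7, 10, 13] -> counters=[1,1,0,1,0,2,1,1,1,0,1,0,0,1]
Step 3: insert kfp at [2, 5, 8, 9, 13] -> counters=[1,1,1,1,0,3,1,1,2,1,1,0,0,2]
Step 4: insert ci at [2, 4, 7, 8, 9] -> counters=[1,1,2,1,1,3,1,2,3,2,1,0,0,2]
Step 5: insert rjj at [0, 1, 2, 9, 10] -> counters=[2,2,3,1,1,3,1,2,3,3,2,0,0,2]
Step 6: insert m at [0, 4, 5, 9, 11] -> counters=[3,2,3,1,2,4,1,2,3,4,2,1,0,2]
Step 7: delete m at [0, 4, 5, 9, 11] -> counters=[2,2,3,1,1,3,1,2,3,3,2,0,0,2]
Step 8: insert rjj at [0, 1, 2, 9, 10] -> counters=[3,3,4,1,1,3,1,2,3,4,3,0,0,2]
Step 9: insert kfp at [2, 5, 8, 9, 13] -> counters=[3,3,5,1,1,4,1,2,4,5,3,0,0,3]
Final counters=[3,3,5,1,1,4,1,2,4,5,3,0,0,3] -> 12 nonzero

Answer: 12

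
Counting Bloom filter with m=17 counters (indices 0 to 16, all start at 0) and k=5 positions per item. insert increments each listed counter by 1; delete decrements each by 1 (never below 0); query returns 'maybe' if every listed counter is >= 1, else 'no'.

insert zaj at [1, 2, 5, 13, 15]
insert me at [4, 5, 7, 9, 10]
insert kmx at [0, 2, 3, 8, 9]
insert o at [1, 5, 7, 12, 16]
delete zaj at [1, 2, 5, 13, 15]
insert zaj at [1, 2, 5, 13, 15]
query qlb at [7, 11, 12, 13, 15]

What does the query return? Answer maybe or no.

Answer: no

Derivation:
Step 1: insert zaj at [1, 2, 5, 13, 15] -> counters=[0,1,1,0,0,1,0,0,0,0,0,0,0,1,0,1,0]
Step 2: insert me at [4, 5, 7, 9, 10] -> counters=[0,1,1,0,1,2,0,1,0,1,1,0,0,1,0,1,0]
Step 3: insert kmx at [0, 2, 3, 8, 9] -> counters=[1,1,2,1,1,2,0,1,1,2,1,0,0,1,0,1,0]
Step 4: insert o at [1, 5, 7, 12, 16] -> counters=[1,2,2,1,1,3,0,2,1,2,1,0,1,1,0,1,1]
Step 5: delete zaj at [1, 2, 5, 13, 15] -> counters=[1,1,1,1,1,2,0,2,1,2,1,0,1,0,0,0,1]
Step 6: insert zaj at [1, 2, 5, 13, 15] -> counters=[1,2,2,1,1,3,0,2,1,2,1,0,1,1,0,1,1]
Query qlb: check counters[7]=2 counters[11]=0 counters[12]=1 counters[13]=1 counters[15]=1 -> no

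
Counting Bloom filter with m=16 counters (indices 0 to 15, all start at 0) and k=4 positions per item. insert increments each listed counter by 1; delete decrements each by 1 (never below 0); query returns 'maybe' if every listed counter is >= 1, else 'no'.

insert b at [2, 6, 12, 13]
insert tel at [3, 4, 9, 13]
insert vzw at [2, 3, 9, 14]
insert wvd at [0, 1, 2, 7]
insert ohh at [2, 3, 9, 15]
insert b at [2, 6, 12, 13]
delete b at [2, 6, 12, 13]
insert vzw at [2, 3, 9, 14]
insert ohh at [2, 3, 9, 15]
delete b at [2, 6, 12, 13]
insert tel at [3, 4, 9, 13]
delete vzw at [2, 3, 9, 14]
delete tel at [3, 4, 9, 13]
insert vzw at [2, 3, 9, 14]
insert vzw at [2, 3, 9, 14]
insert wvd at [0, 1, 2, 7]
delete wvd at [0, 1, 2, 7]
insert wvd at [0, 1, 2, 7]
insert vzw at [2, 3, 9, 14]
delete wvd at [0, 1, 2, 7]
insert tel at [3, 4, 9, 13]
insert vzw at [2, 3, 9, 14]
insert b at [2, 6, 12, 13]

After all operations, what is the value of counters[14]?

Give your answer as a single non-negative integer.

Answer: 5

Derivation:
Step 1: insert b at [2, 6, 12, 13] -> counters=[0,0,1,0,0,0,1,0,0,0,0,0,1,1,0,0]
Step 2: insert tel at [3, 4, 9, 13] -> counters=[0,0,1,1,1,0,1,0,0,1,0,0,1,2,0,0]
Step 3: insert vzw at [2, 3, 9, 14] -> counters=[0,0,2,2,1,0,1,0,0,2,0,0,1,2,1,0]
Step 4: insert wvd at [0, 1, 2, 7] -> counters=[1,1,3,2,1,0,1,1,0,2,0,0,1,2,1,0]
Step 5: insert ohh at [2, 3, 9, 15] -> counters=[1,1,4,3,1,0,1,1,0,3,0,0,1,2,1,1]
Step 6: insert b at [2, 6, 12, 13] -> counters=[1,1,5,3,1,0,2,1,0,3,0,0,2,3,1,1]
Step 7: delete b at [2, 6, 12, 13] -> counters=[1,1,4,3,1,0,1,1,0,3,0,0,1,2,1,1]
Step 8: insert vzw at [2, 3, 9, 14] -> counters=[1,1,5,4,1,0,1,1,0,4,0,0,1,2,2,1]
Step 9: insert ohh at [2, 3, 9, 15] -> counters=[1,1,6,5,1,0,1,1,0,5,0,0,1,2,2,2]
Step 10: delete b at [2, 6, 12, 13] -> counters=[1,1,5,5,1,0,0,1,0,5,0,0,0,1,2,2]
Step 11: insert tel at [3, 4, 9, 13] -> counters=[1,1,5,6,2,0,0,1,0,6,0,0,0,2,2,2]
Step 12: delete vzw at [2, 3, 9, 14] -> counters=[1,1,4,5,2,0,0,1,0,5,0,0,0,2,1,2]
Step 13: delete tel at [3, 4, 9, 13] -> counters=[1,1,4,4,1,0,0,1,0,4,0,0,0,1,1,2]
Step 14: insert vzw at [2, 3, 9, 14] -> counters=[1,1,5,5,1,0,0,1,0,5,0,0,0,1,2,2]
Step 15: insert vzw at [2, 3, 9, 14] -> counters=[1,1,6,6,1,0,0,1,0,6,0,0,0,1,3,2]
Step 16: insert wvd at [0, 1, 2, 7] -> counters=[2,2,7,6,1,0,0,2,0,6,0,0,0,1,3,2]
Step 17: delete wvd at [0, 1, 2, 7] -> counters=[1,1,6,6,1,0,0,1,0,6,0,0,0,1,3,2]
Step 18: insert wvd at [0, 1, 2, 7] -> counters=[2,2,7,6,1,0,0,2,0,6,0,0,0,1,3,2]
Step 19: insert vzw at [2, 3, 9, 14] -> counters=[2,2,8,7,1,0,0,2,0,7,0,0,0,1,4,2]
Step 20: delete wvd at [0, 1, 2, 7] -> counters=[1,1,7,7,1,0,0,1,0,7,0,0,0,1,4,2]
Step 21: insert tel at [3, 4, 9, 13] -> counters=[1,1,7,8,2,0,0,1,0,8,0,0,0,2,4,2]
Step 22: insert vzw at [2, 3, 9, 14] -> counters=[1,1,8,9,2,0,0,1,0,9,0,0,0,2,5,2]
Step 23: insert b at [2, 6, 12, 13] -> counters=[1,1,9,9,2,0,1,1,0,9,0,0,1,3,5,2]
Final counters=[1,1,9,9,2,0,1,1,0,9,0,0,1,3,5,2] -> counters[14]=5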